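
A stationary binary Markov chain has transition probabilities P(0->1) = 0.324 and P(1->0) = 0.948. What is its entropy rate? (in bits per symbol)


Stationary distribution: pi_0 = p10/(p01+p10) = 0.7453, pi_1 = 0.2547. Entropy rate H' = pi_0*H(p01) + pi_1*H(p10) = 0.7453*0.9087 + 0.2547*0.2948 = 0.7523

0.7523 bits/symbol


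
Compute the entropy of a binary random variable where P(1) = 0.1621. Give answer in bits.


H = -p*log2(p) - (1-p)*log2(1-p). -0.1621*log2(0.1621) = 0.425520; -0.8379*log2(0.8379) = 0.213790. H = 0.425520 + 0.213790 = 0.6393

0.6393 bits


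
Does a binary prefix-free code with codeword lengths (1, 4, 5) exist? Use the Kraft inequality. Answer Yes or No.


Kraft sum = sum(2^(-l_i)) = 0.5938, need <= 1. Result: satisfied (a binary prefix-free code with these lengths exists)

Yes


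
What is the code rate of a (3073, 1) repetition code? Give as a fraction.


Rate = k/n = 1/3073

1/3073


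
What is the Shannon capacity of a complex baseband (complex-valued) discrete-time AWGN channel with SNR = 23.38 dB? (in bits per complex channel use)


SNR_linear = 10^(23.38/10) = 217.771; C = log2(1 + SNR_linear) = log2(1 + 217.771) = 7.7733

7.7733 bits/channel use


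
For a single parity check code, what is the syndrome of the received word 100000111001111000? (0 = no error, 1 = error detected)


Syndrome = XOR of all bits = 1 XOR 0 XOR 0 XOR 0 XOR 0 XOR 0 XOR 1 XOR 1 XOR 1 XOR 0 XOR 0 XOR 1 XOR 1 XOR 1 XOR 1 XOR 0 XOR 0 XOR 0 = 0

0


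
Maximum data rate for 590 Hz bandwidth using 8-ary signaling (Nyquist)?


Rate = 2 * B * log2(M) = 2 * 590 * 3.0 = 3540.0

3540.0 bps


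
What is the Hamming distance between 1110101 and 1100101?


Count differing positions: . . ^ . . . . = 1 differences

1


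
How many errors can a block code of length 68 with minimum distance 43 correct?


Correction capability = floor((d-1)/2) = floor((43-1)/2) = 21

21 errors


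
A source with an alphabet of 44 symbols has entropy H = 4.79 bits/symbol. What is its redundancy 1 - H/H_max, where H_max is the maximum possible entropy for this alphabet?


H_max = log2(K) = log2(44) = 5.4594 bits/symbol. Redundancy = 1 - H/H_max = 1 - 4.79/5.4594 = 1 - 0.8774 = 0.1226

0.1226


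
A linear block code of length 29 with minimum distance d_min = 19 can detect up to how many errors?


Detection capability = d_min - 1 = 19 - 1 = 18

18 errors


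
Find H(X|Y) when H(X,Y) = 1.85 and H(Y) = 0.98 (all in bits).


H(X|Y) = H(X,Y) - H(Y) = 1.85 - 0.98 = 0.87

0.87 bits


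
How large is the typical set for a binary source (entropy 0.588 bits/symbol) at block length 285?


log2|A_typical| = nH = 285 * 0.588 = 167.58, so |A_typical| ~ 2^167.58 = 2.796e+50

2.796e+50


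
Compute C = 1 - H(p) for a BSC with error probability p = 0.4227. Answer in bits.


H(p) = -p*log2(p) - (1-p)*log2(1-p) = -0.4227*log2(0.4227) - 0.5773*log2(0.5773) = 0.525118 + 0.457572 = 0.9827. C = 1 - H(p) = 1 - 0.9827 = 0.0173

0.0173 bits


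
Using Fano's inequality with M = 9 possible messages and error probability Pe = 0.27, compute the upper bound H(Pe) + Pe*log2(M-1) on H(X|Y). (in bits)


H(Pe) = -Pe*log2(Pe) - (1-Pe)*log2(1-Pe) = -0.27*log2(0.27) - 0.73*log2(0.73) = 0.510022 + 0.331443 = 0.8415. Pe*log2(M-1) = 0.27*log2(8) = 0.810000. Bound = H(Pe) + Pe*log2(M-1) = 0.510022 + 0.331443 + 0.810000 = 1.6515

1.6515 bits


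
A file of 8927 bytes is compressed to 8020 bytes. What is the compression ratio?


Ratio = original / compressed = 8927 / 8020 = 1.1131

1.1131


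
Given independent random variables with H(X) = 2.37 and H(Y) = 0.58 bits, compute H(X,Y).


For independent variables, H(X,Y) = H(X) + H(Y) = 2.37 + 0.58 = 2.95

2.95 bits


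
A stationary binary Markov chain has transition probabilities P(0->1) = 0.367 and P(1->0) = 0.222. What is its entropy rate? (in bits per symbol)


Stationary distribution: pi_0 = p10/(p01+p10) = 0.3769, pi_1 = 0.6231. Entropy rate H' = pi_0*H(p01) + pi_1*H(p10) = 0.3769*0.9483 + 0.6231*0.7638 = 0.8334

0.8334 bits/symbol


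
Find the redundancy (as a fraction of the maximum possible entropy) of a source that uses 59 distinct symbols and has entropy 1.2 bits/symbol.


H_max = log2(K) = log2(59) = 5.8826 bits/symbol. Redundancy = 1 - H/H_max = 1 - 1.2/5.8826 = 1 - 0.204 = 0.796

0.796


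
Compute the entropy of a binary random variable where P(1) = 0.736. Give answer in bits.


H = -p*log2(p) - (1-p)*log2(1-p). -0.736*log2(0.736) = 0.325476; -0.264*log2(0.264) = 0.507247. H = 0.325476 + 0.507247 = 0.8327

0.8327 bits


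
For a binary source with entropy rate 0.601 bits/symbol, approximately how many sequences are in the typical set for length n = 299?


log2|A_typical| = nH = 299 * 0.601 = 179.699, so |A_typical| ~ 2^179.699 = 1.244e+54

1.244e+54


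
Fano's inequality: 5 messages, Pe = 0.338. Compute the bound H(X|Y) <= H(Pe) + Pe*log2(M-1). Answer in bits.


H(Pe) = -Pe*log2(Pe) - (1-Pe)*log2(1-Pe) = -0.338*log2(0.338) - 0.662*log2(0.662) = 0.528938 + 0.393954 = 0.9229. Pe*log2(M-1) = 0.338*log2(4) = 0.676000. Bound = H(Pe) + Pe*log2(M-1) = 0.528938 + 0.393954 + 0.676000 = 1.5989

1.5989 bits


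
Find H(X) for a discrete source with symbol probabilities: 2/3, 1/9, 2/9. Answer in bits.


H = -sum(p_i * log2(p_i)). Terms: -(2/3)*log2(2/3) = 0.389975; -(1/9)*log2(1/9) = 0.352214; -(2/9)*log2(2/9) = 0.482206. H = 0.389975 + 0.352214 + 0.482206 = 1.2244

1.2244 bits


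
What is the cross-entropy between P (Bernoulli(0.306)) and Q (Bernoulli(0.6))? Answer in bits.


H(P,Q) = -p*log2(q) - (1-p)*log2(1-q). -0.306*log2(0.6) = 0.225511; -0.694*log2(0.4) = 0.917418. H(P,Q) = 0.225511 + 0.917418 = 1.1429

1.1429 bits


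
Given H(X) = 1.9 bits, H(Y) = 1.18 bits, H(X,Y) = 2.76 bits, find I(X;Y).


I(X;Y) = H(X) + H(Y) - H(X,Y) = 1.9 + 1.18 - 2.76 = 0.32

0.32 bits


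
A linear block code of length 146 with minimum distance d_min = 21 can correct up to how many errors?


Correction capability = floor((d-1)/2) = floor((21-1)/2) = 10

10 errors


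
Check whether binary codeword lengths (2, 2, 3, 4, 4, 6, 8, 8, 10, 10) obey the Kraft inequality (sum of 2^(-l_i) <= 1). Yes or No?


Kraft sum = sum(2^(-l_i)) = 0.7754, need <= 1. Result: satisfied (a binary prefix-free code with these lengths exists)

Yes


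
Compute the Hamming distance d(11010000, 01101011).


Count differing positions: ^ . ^ ^ ^ . ^ ^ = 6 differences

6


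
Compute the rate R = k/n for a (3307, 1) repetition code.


Rate = k/n = 1/3307

1/3307


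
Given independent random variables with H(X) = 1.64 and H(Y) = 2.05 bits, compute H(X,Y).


For independent variables, H(X,Y) = H(X) + H(Y) = 1.64 + 2.05 = 3.69

3.69 bits


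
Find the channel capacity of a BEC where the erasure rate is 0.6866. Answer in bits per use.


C = 1 - epsilon = 1 - 0.6866 = 0.3134

0.3134 bits


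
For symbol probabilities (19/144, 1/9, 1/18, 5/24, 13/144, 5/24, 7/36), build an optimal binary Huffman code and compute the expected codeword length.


Huffman construction (repeatedly merge the two least-probable nodes; each merge adds 1 bit to every symbol beneath it): 1/18 + 13/144 = 7/48; 1/9 + 19/144 = 35/144; 7/48 + 7/36 = 49/144; 5/24 + 5/24 = 5/12; 35/144 + 49/144 = 7/12; 5/12 + 7/12 = 1. Resulting codeword lengths (in the order the probabilities were given): (3, 3, 4, 2, 4, 2, 3). L_avg = sum(p_i * l_i) = 19/144*3 + 1/9*3 + 1/18*4 + 5/24*2 + 13/144*4 + 5/24*2 + 7/36*3 = 131/48 = 2.7292

2.7292 bits


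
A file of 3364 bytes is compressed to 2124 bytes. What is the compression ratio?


Ratio = original / compressed = 3364 / 2124 = 1.5838

1.5838


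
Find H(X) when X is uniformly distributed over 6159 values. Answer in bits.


H = log2(n) = log2(6159) = 12.5885

12.5885 bits


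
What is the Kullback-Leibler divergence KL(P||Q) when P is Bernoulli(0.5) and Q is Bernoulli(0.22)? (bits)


KL = p*log2(p/q) + (1-p)*log2((1-p)/(1-q)) = 0.5*log2(0.5/0.22) + 0.5*log2(0.5/0.78) = 0.2714

0.2714 bits


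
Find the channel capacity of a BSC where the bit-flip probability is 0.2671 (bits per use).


H(p) = -p*log2(p) - (1-p)*log2(1-p) = -0.2671*log2(0.2671) - 0.7329*log2(0.7329) = 0.508705 + 0.328568 = 0.8373. C = 1 - H(p) = 1 - 0.8373 = 0.1627

0.1627 bits


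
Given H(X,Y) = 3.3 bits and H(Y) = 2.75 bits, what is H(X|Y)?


H(X|Y) = H(X,Y) - H(Y) = 3.3 - 2.75 = 0.55

0.55 bits


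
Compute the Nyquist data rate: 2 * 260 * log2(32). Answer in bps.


Rate = 2 * B * log2(M) = 2 * 260 * 5.0 = 2600.0

2600.0 bps


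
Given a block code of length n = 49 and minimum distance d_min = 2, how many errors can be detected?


Detection capability = d_min - 1 = 2 - 1 = 1

1 errors


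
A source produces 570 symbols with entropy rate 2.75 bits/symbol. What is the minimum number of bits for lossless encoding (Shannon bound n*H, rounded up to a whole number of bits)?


Minimum bits >= n * H = 570 * 2.75 = 1567.5, rounded up to a whole number of bits = 1568

1568 bits


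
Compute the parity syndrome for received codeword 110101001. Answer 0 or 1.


Syndrome = XOR of all bits = 1 XOR 1 XOR 0 XOR 1 XOR 0 XOR 1 XOR 0 XOR 0 XOR 1 = 1

1


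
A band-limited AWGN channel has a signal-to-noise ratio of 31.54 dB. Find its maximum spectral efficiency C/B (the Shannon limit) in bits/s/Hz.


SNR_linear = 10^(31.54/10) = 1425.6076; C/B = log2(1 + SNR_linear) = log2(1 + 1425.6076) = 10.4784

10.4784 bits/s/Hz


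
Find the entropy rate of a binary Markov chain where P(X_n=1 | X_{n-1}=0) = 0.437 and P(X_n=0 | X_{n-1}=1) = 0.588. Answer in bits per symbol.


Stationary distribution: pi_0 = p10/(p01+p10) = 0.5737, pi_1 = 0.4263. Entropy rate H' = pi_0*H(p01) + pi_1*H(p10) = 0.5737*0.9885 + 0.4263*0.9775 = 0.9838

0.9838 bits/symbol


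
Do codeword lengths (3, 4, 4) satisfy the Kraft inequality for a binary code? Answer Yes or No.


Kraft sum = sum(2^(-l_i)) = 0.25, need <= 1. Result: satisfied (a binary prefix-free code with these lengths exists)

Yes


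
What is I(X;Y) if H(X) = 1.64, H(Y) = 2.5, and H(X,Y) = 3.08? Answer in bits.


I(X;Y) = H(X) + H(Y) - H(X,Y) = 1.64 + 2.5 - 3.08 = 1.06

1.06 bits


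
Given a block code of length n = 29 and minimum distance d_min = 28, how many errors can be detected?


Detection capability = d_min - 1 = 28 - 1 = 27

27 errors


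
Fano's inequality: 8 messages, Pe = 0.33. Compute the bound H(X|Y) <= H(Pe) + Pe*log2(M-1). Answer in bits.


H(Pe) = -Pe*log2(Pe) - (1-Pe)*log2(1-Pe) = -0.33*log2(0.33) - 0.67*log2(0.67) = 0.527822 + 0.387104 = 0.9149. Pe*log2(M-1) = 0.33*log2(7) = 0.926427. Bound = H(Pe) + Pe*log2(M-1) = 0.527822 + 0.387104 + 0.926427 = 1.8414

1.8414 bits


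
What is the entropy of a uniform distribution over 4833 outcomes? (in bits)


H = log2(n) = log2(4833) = 12.2387

12.2387 bits


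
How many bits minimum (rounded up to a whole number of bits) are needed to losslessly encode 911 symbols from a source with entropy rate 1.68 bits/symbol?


Minimum bits >= n * H = 911 * 1.68 = 1530.48, rounded up to a whole number of bits = 1531

1531 bits


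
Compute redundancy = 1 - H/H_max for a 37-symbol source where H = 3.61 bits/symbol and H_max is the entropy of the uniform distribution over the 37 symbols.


H_max = log2(K) = log2(37) = 5.2095 bits/symbol. Redundancy = 1 - H/H_max = 1 - 3.61/5.2095 = 1 - 0.693 = 0.307

0.307


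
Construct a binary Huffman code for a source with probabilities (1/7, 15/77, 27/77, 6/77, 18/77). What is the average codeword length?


Huffman construction (repeatedly merge the two least-probable nodes; each merge adds 1 bit to every symbol beneath it): 6/77 + 1/7 = 17/77; 15/77 + 17/77 = 32/77; 18/77 + 27/77 = 45/77; 32/77 + 45/77 = 1. Resulting codeword lengths (in the order the probabilities were given): (3, 2, 2, 3, 2). L_avg = sum(p_i * l_i) = 1/7*3 + 15/77*2 + 27/77*2 + 6/77*3 + 18/77*2 = 171/77 = 2.2208

2.2208 bits


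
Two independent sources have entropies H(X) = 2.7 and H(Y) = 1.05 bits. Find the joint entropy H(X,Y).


For independent variables, H(X,Y) = H(X) + H(Y) = 2.7 + 1.05 = 3.75

3.75 bits


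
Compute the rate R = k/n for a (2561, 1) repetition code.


Rate = k/n = 1/2561

1/2561


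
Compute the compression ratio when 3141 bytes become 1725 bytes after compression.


Ratio = original / compressed = 3141 / 1725 = 1.8209

1.8209


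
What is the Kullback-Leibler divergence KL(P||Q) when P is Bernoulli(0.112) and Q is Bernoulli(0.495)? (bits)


KL = p*log2(p/q) + (1-p)*log2((1-p)/(1-q)) = 0.112*log2(0.112/0.495) + 0.888*log2(0.888/0.505) = 0.483

0.483 bits


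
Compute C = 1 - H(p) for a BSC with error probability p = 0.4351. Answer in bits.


H(p) = -p*log2(p) - (1-p)*log2(1-p) = -0.4351*log2(0.4351) - 0.5649*log2(0.5649) = 0.522373 + 0.465440 = 0.9878. C = 1 - H(p) = 1 - 0.9878 = 0.0122

0.0122 bits


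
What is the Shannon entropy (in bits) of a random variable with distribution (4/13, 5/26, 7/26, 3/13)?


H = -sum(p_i * log2(p_i)). Terms: -(4/13)*log2(4/13) = 0.523212; -(5/26)*log2(5/26) = 0.457406; -(7/26)*log2(7/26) = 0.509677; -(3/13)*log2(3/13) = 0.488187. H = 0.523212 + 0.457406 + 0.509677 + 0.488187 = 1.9785

1.9785 bits


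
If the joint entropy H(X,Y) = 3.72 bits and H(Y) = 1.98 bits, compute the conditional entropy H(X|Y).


H(X|Y) = H(X,Y) - H(Y) = 3.72 - 1.98 = 1.74

1.74 bits


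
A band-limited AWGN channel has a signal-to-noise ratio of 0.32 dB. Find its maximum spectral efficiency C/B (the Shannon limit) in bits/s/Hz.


SNR_linear = 10^(0.32/10) = 1.0765; C/B = log2(1 + SNR_linear) = log2(1 + 1.0765) = 1.0541

1.0541 bits/s/Hz


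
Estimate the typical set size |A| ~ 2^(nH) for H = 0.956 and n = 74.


log2|A_typical| = nH = 74 * 0.956 = 70.744, so |A_typical| ~ 2^70.744 = 1.977e+21

1.977e+21


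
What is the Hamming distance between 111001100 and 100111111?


Count differing positions: . ^ ^ ^ ^ . . ^ ^ = 6 differences

6


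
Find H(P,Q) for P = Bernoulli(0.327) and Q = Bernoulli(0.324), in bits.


H(P,Q) = -p*log2(q) - (1-p)*log2(1-q). -0.327*log2(0.324) = 0.531681; -0.673*log2(0.676) = 0.380181. H(P,Q) = 0.531681 + 0.380181 = 0.9119

0.9119 bits


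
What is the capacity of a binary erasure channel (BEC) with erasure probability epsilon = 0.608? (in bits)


C = 1 - epsilon = 1 - 0.608 = 0.392

0.392 bits


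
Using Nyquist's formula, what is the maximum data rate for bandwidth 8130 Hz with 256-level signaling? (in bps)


Rate = 2 * B * log2(M) = 2 * 8130 * 8.0 = 130080.0

130080.0 bps


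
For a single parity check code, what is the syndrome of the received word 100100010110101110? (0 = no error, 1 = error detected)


Syndrome = XOR of all bits = 1 XOR 0 XOR 0 XOR 1 XOR 0 XOR 0 XOR 0 XOR 1 XOR 0 XOR 1 XOR 1 XOR 0 XOR 1 XOR 0 XOR 1 XOR 1 XOR 1 XOR 0 = 1

1


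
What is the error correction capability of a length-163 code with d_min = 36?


Correction capability = floor((d-1)/2) = floor((36-1)/2) = 17

17 errors


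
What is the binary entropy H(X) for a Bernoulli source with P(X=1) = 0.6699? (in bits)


H = -p*log2(p) - (1-p)*log2(1-p). -0.6699*log2(0.6699) = 0.387190; -0.3301*log2(0.3301) = 0.527838. H = 0.387190 + 0.527838 = 0.915

0.915 bits


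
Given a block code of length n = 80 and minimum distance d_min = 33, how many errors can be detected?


Detection capability = d_min - 1 = 33 - 1 = 32

32 errors


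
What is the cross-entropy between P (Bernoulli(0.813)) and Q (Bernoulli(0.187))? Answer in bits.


H(P,Q) = -p*log2(q) - (1-p)*log2(1-q). -0.813*log2(0.187) = 1.966557; -0.187*log2(0.813) = 0.055852. H(P,Q) = 1.966557 + 0.055852 = 2.0224

2.0224 bits


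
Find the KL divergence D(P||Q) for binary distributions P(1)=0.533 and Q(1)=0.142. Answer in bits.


KL = p*log2(p/q) + (1-p)*log2((1-p)/(1-q)) = 0.533*log2(0.533/0.142) + 0.467*log2(0.467/0.858) = 0.6073

0.6073 bits


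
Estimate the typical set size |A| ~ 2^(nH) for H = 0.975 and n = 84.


log2|A_typical| = nH = 84 * 0.975 = 81.9, so |A_typical| ~ 2^81.9 = 4.512e+24

4.512e+24


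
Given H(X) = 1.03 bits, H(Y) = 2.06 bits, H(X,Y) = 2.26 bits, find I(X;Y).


I(X;Y) = H(X) + H(Y) - H(X,Y) = 1.03 + 2.06 - 2.26 = 0.83

0.83 bits


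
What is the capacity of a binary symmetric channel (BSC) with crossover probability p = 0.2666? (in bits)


H(p) = -p*log2(p) - (1-p)*log2(1-p) = -0.2666*log2(0.2666) - 0.7334*log2(0.7334) = 0.508473 + 0.328070 = 0.8365. C = 1 - H(p) = 1 - 0.8365 = 0.1635

0.1635 bits


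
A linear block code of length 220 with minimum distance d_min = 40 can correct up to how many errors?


Correction capability = floor((d-1)/2) = floor((40-1)/2) = 19

19 errors


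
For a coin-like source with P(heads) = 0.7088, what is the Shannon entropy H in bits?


H = -p*log2(p) - (1-p)*log2(1-p). -0.7088*log2(0.7088) = 0.351954; -0.2912*log2(0.2912) = 0.518312. H = 0.351954 + 0.518312 = 0.8703

0.8703 bits


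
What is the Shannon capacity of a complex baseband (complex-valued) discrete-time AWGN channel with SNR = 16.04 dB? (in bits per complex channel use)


SNR_linear = 10^(16.04/10) = 40.1791; C = log2(1 + SNR_linear) = log2(1 + 40.1791) = 5.3638

5.3638 bits/channel use


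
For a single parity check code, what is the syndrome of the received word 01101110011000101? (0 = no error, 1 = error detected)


Syndrome = XOR of all bits = 0 XOR 1 XOR 1 XOR 0 XOR 1 XOR 1 XOR 1 XOR 0 XOR 0 XOR 1 XOR 1 XOR 0 XOR 0 XOR 0 XOR 1 XOR 0 XOR 1 = 1

1


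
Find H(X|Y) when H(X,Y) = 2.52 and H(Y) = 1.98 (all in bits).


H(X|Y) = H(X,Y) - H(Y) = 2.52 - 1.98 = 0.54

0.54 bits


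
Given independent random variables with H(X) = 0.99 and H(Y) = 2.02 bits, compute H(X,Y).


For independent variables, H(X,Y) = H(X) + H(Y) = 0.99 + 2.02 = 3.01

3.01 bits


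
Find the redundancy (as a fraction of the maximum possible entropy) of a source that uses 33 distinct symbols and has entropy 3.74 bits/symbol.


H_max = log2(K) = log2(33) = 5.0444 bits/symbol. Redundancy = 1 - H/H_max = 1 - 3.74/5.0444 = 1 - 0.7414 = 0.2586

0.2586


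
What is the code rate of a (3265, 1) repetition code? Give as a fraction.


Rate = k/n = 1/3265

1/3265


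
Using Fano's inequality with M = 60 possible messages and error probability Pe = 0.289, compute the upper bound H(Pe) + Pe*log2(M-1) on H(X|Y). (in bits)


H(Pe) = -Pe*log2(Pe) - (1-Pe)*log2(1-Pe) = -0.289*log2(0.289) - 0.711*log2(0.711) = 0.517558 + 0.349868 = 0.8674. Pe*log2(M-1) = 0.289*log2(59) = 1.700084. Bound = H(Pe) + Pe*log2(M-1) = 0.517558 + 0.349868 + 1.700084 = 2.5675

2.5675 bits


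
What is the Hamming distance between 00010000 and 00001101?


Count differing positions: . . . ^ ^ ^ . ^ = 4 differences

4


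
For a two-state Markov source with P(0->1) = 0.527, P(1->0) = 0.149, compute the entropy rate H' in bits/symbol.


Stationary distribution: pi_0 = p10/(p01+p10) = 0.2204, pi_1 = 0.7796. Entropy rate H' = pi_0*H(p01) + pi_1*H(p10) = 0.2204*0.9979 + 0.7796*0.6073 = 0.6934

0.6934 bits/symbol


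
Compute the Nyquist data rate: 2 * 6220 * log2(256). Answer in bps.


Rate = 2 * B * log2(M) = 2 * 6220 * 8.0 = 99520.0

99520.0 bps


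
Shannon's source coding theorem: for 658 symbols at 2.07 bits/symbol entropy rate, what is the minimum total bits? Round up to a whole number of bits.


Minimum bits >= n * H = 658 * 2.07 = 1362.06, rounded up to a whole number of bits = 1363

1363 bits


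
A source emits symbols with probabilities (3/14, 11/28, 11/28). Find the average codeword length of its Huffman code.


Huffman construction (repeatedly merge the two least-probable nodes; each merge adds 1 bit to every symbol beneath it): 3/14 + 11/28 = 17/28; 11/28 + 17/28 = 1. Resulting codeword lengths (in the order the probabilities were given): (2, 2, 1). L_avg = sum(p_i * l_i) = 3/14*2 + 11/28*2 + 11/28*1 = 45/28 = 1.6071

1.6071 bits


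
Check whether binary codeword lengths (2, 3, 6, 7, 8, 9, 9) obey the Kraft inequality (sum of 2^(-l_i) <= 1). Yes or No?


Kraft sum = sum(2^(-l_i)) = 0.4062, need <= 1. Result: satisfied (a binary prefix-free code with these lengths exists)

Yes


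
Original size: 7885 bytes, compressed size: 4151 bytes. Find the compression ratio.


Ratio = original / compressed = 7885 / 4151 = 1.8995

1.8995


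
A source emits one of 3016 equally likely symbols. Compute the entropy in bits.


H = log2(n) = log2(3016) = 11.5584

11.5584 bits


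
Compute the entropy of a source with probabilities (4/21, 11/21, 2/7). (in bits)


H = -sum(p_i * log2(p_i)). Terms: -(4/21)*log2(4/21) = 0.455680; -(11/21)*log2(11/21) = 0.488654; -(2/7)*log2(2/7) = 0.516387. H = 0.455680 + 0.488654 + 0.516387 = 1.4607

1.4607 bits


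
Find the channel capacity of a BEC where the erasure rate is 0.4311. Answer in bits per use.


C = 1 - epsilon = 1 - 0.4311 = 0.5689

0.5689 bits


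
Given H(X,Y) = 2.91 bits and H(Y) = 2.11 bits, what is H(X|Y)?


H(X|Y) = H(X,Y) - H(Y) = 2.91 - 2.11 = 0.8

0.8 bits


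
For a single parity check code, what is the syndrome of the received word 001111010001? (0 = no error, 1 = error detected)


Syndrome = XOR of all bits = 0 XOR 0 XOR 1 XOR 1 XOR 1 XOR 1 XOR 0 XOR 1 XOR 0 XOR 0 XOR 0 XOR 1 = 0

0


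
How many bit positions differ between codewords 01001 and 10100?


Count differing positions: ^ ^ ^ . ^ = 4 differences

4


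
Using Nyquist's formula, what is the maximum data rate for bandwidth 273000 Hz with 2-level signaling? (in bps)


Rate = 2 * B * log2(M) = 2 * 273000 * 1.0 = 546000.0

546000.0 bps


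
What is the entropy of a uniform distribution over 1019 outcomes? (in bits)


H = log2(n) = log2(1019) = 9.9929

9.9929 bits


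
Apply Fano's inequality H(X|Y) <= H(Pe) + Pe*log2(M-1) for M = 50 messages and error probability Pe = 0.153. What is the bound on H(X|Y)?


H(Pe) = -Pe*log2(Pe) - (1-Pe)*log2(1-Pe) = -0.153*log2(0.153) - 0.847*log2(0.847) = 0.414385 + 0.202913 = 0.6173. Pe*log2(M-1) = 0.153*log2(49) = 0.859051. Bound = H(Pe) + Pe*log2(M-1) = 0.414385 + 0.202913 + 0.859051 = 1.4763

1.4763 bits


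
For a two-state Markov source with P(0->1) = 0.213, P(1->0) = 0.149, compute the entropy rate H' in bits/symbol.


Stationary distribution: pi_0 = p10/(p01+p10) = 0.4116, pi_1 = 0.5884. Entropy rate H' = pi_0*H(p01) + pi_1*H(p10) = 0.4116*0.7472 + 0.5884*0.6073 = 0.6649

0.6649 bits/symbol


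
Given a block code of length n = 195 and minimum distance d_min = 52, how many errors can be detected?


Detection capability = d_min - 1 = 52 - 1 = 51

51 errors


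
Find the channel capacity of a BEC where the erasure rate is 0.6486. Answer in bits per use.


C = 1 - epsilon = 1 - 0.6486 = 0.3514

0.3514 bits


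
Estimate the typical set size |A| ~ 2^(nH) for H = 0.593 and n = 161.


log2|A_typical| = nH = 161 * 0.593 = 95.473, so |A_typical| ~ 2^95.473 = 5.498e+28

5.498e+28


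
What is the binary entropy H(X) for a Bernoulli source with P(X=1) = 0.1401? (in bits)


H = -p*log2(p) - (1-p)*log2(1-p). -0.1401*log2(0.1401) = 0.397250; -0.8599*log2(0.8599) = 0.187251. H = 0.397250 + 0.187251 = 0.5845

0.5845 bits


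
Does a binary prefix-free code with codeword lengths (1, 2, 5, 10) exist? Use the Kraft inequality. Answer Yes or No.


Kraft sum = sum(2^(-l_i)) = 0.7822, need <= 1. Result: satisfied (a binary prefix-free code with these lengths exists)

Yes


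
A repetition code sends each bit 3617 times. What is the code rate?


Rate = k/n = 1/3617

1/3617


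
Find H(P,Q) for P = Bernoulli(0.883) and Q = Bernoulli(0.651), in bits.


H(P,Q) = -p*log2(q) - (1-p)*log2(1-q). -0.883*log2(0.651) = 0.546816; -0.117*log2(0.349) = 0.177688. H(P,Q) = 0.546816 + 0.177688 = 0.7245

0.7245 bits


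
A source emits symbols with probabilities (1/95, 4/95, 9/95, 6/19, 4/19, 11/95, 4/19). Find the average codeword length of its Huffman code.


Huffman construction (repeatedly merge the two least-probable nodes; each merge adds 1 bit to every symbol beneath it): 1/95 + 4/95 = 1/19; 1/19 + 9/95 = 14/95; 11/95 + 14/95 = 5/19; 4/19 + 4/19 = 8/19; 5/19 + 6/19 = 11/19; 8/19 + 11/19 = 1. Resulting codeword lengths (in the order the probabilities were given): (5, 5, 4, 2, 2, 3, 2). L_avg = sum(p_i * l_i) = 1/95*5 + 4/95*5 + 9/95*4 + 6/19*2 + 4/19*2 + 11/95*3 + 4/19*2 = 234/95 = 2.4632

2.4632 bits


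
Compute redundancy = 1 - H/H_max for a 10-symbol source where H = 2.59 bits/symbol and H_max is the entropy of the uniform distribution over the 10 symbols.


H_max = log2(K) = log2(10) = 3.3219 bits/symbol. Redundancy = 1 - H/H_max = 1 - 2.59/3.3219 = 1 - 0.7797 = 0.2203

0.2203


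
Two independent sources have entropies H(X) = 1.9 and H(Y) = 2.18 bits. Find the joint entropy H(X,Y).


For independent variables, H(X,Y) = H(X) + H(Y) = 1.9 + 2.18 = 4.08

4.08 bits


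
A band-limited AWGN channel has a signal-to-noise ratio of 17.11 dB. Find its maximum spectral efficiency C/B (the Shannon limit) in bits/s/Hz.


SNR_linear = 10^(17.11/10) = 51.4044; C/B = log2(1 + SNR_linear) = log2(1 + 51.4044) = 5.7116

5.7116 bits/s/Hz


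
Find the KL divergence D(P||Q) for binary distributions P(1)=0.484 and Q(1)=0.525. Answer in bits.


KL = p*log2(p/q) + (1-p)*log2((1-p)/(1-q)) = 0.484*log2(0.484/0.525) + 0.516*log2(0.516/0.475) = 0.0049

0.0049 bits


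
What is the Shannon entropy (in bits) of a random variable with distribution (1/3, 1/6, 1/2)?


H = -sum(p_i * log2(p_i)). Terms: -(1/3)*log2(1/3) = 0.528321; -(1/6)*log2(1/6) = 0.430827; -(1/2)*log2(1/2) = 0.500000. H = 0.528321 + 0.430827 + 0.500000 = 1.4591

1.4591 bits


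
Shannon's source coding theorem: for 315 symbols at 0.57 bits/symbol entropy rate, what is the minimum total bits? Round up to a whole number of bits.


Minimum bits >= n * H = 315 * 0.57 = 179.55, rounded up to a whole number of bits = 180

180 bits


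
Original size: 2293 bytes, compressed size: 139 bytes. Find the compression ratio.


Ratio = original / compressed = 2293 / 139 = 16.4964

16.4964


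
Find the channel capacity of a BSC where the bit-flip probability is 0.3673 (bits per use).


H(p) = -p*log2(p) - (1-p)*log2(1-p) = -0.3673*log2(0.3673) - 0.6327*log2(0.6327) = 0.530737 + 0.417839 = 0.9486. C = 1 - H(p) = 1 - 0.9486 = 0.0514

0.0514 bits


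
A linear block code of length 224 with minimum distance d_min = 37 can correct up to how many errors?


Correction capability = floor((d-1)/2) = floor((37-1)/2) = 18

18 errors


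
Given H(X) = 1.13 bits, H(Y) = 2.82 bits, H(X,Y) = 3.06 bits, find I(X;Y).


I(X;Y) = H(X) + H(Y) - H(X,Y) = 1.13 + 2.82 - 3.06 = 0.89

0.89 bits


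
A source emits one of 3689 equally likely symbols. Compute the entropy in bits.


H = log2(n) = log2(3689) = 11.849

11.849 bits


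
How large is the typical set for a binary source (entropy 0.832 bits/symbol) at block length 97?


log2|A_typical| = nH = 97 * 0.832 = 80.704, so |A_typical| ~ 2^80.704 = 1.969e+24

1.969e+24


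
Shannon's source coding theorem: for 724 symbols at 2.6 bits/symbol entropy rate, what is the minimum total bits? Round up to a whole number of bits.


Minimum bits >= n * H = 724 * 2.6 = 1882.4, rounded up to a whole number of bits = 1883

1883 bits


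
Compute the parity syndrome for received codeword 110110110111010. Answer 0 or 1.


Syndrome = XOR of all bits = 1 XOR 1 XOR 0 XOR 1 XOR 1 XOR 0 XOR 1 XOR 1 XOR 0 XOR 1 XOR 1 XOR 1 XOR 0 XOR 1 XOR 0 = 0

0


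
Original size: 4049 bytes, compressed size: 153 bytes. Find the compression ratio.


Ratio = original / compressed = 4049 / 153 = 26.4641

26.4641


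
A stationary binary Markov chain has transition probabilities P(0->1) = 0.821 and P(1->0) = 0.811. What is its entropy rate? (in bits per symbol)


Stationary distribution: pi_0 = p10/(p01+p10) = 0.4969, pi_1 = 0.5031. Entropy rate H' = pi_0*H(p01) + pi_1*H(p10) = 0.4969*0.6779 + 0.5031*0.6994 = 0.6887

0.6887 bits/symbol


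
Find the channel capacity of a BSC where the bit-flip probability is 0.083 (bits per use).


H(p) = -p*log2(p) - (1-p)*log2(1-p) = -0.083*log2(0.083) - 0.917*log2(0.917) = 0.298032 + 0.114631 = 0.4127. C = 1 - H(p) = 1 - 0.4127 = 0.5873

0.5873 bits


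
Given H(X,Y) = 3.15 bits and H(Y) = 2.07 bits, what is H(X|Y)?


H(X|Y) = H(X,Y) - H(Y) = 3.15 - 2.07 = 1.08

1.08 bits


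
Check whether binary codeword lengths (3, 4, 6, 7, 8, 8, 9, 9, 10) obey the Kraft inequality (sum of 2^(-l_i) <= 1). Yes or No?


Kraft sum = sum(2^(-l_i)) = 0.2236, need <= 1. Result: satisfied (a binary prefix-free code with these lengths exists)

Yes


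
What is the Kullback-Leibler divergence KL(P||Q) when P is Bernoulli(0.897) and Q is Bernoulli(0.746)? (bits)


KL = p*log2(p/q) + (1-p)*log2((1-p)/(1-q)) = 0.897*log2(0.897/0.746) + 0.103*log2(0.103/0.254) = 0.1044

0.1044 bits


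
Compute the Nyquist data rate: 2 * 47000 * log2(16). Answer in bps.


Rate = 2 * B * log2(M) = 2 * 47000 * 4.0 = 376000.0

376000.0 bps


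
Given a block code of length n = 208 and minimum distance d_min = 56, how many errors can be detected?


Detection capability = d_min - 1 = 56 - 1 = 55

55 errors


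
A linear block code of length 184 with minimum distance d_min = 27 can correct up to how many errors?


Correction capability = floor((d-1)/2) = floor((27-1)/2) = 13

13 errors


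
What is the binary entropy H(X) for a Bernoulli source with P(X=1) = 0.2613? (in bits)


H = -p*log2(p) - (1-p)*log2(1-p). -0.2613*log2(0.2613) = 0.505935; -0.7387*log2(0.7387) = 0.322767. H = 0.505935 + 0.322767 = 0.8287

0.8287 bits


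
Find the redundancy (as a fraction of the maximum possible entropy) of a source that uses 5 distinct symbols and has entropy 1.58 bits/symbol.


H_max = log2(K) = log2(5) = 2.3219 bits/symbol. Redundancy = 1 - H/H_max = 1 - 1.58/2.3219 = 1 - 0.6805 = 0.3195

0.3195


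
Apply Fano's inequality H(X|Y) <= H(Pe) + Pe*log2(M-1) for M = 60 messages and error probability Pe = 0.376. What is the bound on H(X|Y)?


H(Pe) = -Pe*log2(Pe) - (1-Pe)*log2(1-Pe) = -0.376*log2(0.376) - 0.624*log2(0.624) = 0.530609 + 0.424558 = 0.9552. Pe*log2(M-1) = 0.376*log2(59) = 2.211874. Bound = H(Pe) + Pe*log2(M-1) = 0.530609 + 0.424558 + 2.211874 = 3.167

3.167 bits


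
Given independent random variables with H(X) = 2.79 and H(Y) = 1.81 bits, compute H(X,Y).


For independent variables, H(X,Y) = H(X) + H(Y) = 2.79 + 1.81 = 4.6

4.6 bits


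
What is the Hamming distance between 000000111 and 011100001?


Count differing positions: . ^ ^ ^ . . ^ ^ . = 5 differences

5


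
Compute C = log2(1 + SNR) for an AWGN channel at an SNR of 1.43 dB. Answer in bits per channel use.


SNR_linear = 10^(1.43/10) = 1.39; C = log2(1 + SNR_linear) = log2(1 + 1.39) = 1.257

1.257 bits/channel use


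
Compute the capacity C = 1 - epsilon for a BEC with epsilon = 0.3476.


C = 1 - epsilon = 1 - 0.3476 = 0.6524

0.6524 bits


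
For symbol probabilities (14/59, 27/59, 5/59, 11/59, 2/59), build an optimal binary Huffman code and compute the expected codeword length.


Huffman construction (repeatedly merge the two least-probable nodes; each merge adds 1 bit to every symbol beneath it): 2/59 + 5/59 = 7/59; 7/59 + 11/59 = 18/59; 14/59 + 18/59 = 32/59; 27/59 + 32/59 = 1. Resulting codeword lengths (in the order the probabilities were given): (2, 1, 4, 3, 4). L_avg = sum(p_i * l_i) = 14/59*2 + 27/59*1 + 5/59*4 + 11/59*3 + 2/59*4 = 116/59 = 1.9661

1.9661 bits


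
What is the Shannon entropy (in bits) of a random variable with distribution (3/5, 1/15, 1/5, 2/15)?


H = -sum(p_i * log2(p_i)). Terms: -(3/5)*log2(3/5) = 0.442179; -(1/15)*log2(1/15) = 0.260459; -(1/5)*log2(1/5) = 0.464386; -(2/15)*log2(2/15) = 0.387585. H = 0.442179 + 0.260459 + 0.464386 + 0.387585 = 1.5546

1.5546 bits


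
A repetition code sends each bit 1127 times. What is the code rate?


Rate = k/n = 1/1127

1/1127


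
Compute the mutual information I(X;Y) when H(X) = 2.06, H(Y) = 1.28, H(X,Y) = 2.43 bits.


I(X;Y) = H(X) + H(Y) - H(X,Y) = 2.06 + 1.28 - 2.43 = 0.91

0.91 bits


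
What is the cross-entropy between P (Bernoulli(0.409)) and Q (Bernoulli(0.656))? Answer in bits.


H(P,Q) = -p*log2(q) - (1-p)*log2(1-q). -0.409*log2(0.656) = 0.248767; -0.591*log2(0.344) = 0.909856. H(P,Q) = 0.248767 + 0.909856 = 1.1586

1.1586 bits


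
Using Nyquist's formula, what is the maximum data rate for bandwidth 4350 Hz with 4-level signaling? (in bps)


Rate = 2 * B * log2(M) = 2 * 4350 * 2.0 = 17400.0

17400.0 bps


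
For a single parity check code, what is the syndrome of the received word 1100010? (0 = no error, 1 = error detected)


Syndrome = XOR of all bits = 1 XOR 1 XOR 0 XOR 0 XOR 0 XOR 1 XOR 0 = 1

1


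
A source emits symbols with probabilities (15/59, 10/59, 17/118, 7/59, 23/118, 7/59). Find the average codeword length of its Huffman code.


Huffman construction (repeatedly merge the two least-probable nodes; each merge adds 1 bit to every symbol beneath it): 7/59 + 7/59 = 14/59; 17/118 + 10/59 = 37/118; 23/118 + 14/59 = 51/118; 15/59 + 37/118 = 67/118; 51/118 + 67/118 = 1. Resulting codeword lengths (in the order the probabilities were given): (2, 3, 3, 3, 2, 3). L_avg = sum(p_i * l_i) = 15/59*2 + 10/59*3 + 17/118*3 + 7/59*3 + 23/118*2 + 7/59*3 = 301/118 = 2.5508

2.5508 bits


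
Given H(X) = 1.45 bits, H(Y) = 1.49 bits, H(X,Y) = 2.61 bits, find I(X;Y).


I(X;Y) = H(X) + H(Y) - H(X,Y) = 1.45 + 1.49 - 2.61 = 0.33

0.33 bits


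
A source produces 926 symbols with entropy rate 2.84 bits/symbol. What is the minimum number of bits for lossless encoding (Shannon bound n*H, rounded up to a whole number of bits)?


Minimum bits >= n * H = 926 * 2.84 = 2629.84, rounded up to a whole number of bits = 2630

2630 bits


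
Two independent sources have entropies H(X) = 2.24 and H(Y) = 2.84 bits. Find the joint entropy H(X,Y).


For independent variables, H(X,Y) = H(X) + H(Y) = 2.24 + 2.84 = 5.08

5.08 bits


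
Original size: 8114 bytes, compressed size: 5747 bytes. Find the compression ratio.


Ratio = original / compressed = 8114 / 5747 = 1.4119

1.4119


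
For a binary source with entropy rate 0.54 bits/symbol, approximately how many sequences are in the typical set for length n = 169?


log2|A_typical| = nH = 169 * 0.54 = 91.26, so |A_typical| ~ 2^91.26 = 2.965e+27

2.965e+27


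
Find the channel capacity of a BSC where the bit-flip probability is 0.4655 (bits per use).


H(p) = -p*log2(p) - (1-p)*log2(1-p) = -0.4655*log2(0.4655) - 0.5345*log2(0.5345) = 0.513515 + 0.483048 = 0.9966. C = 1 - H(p) = 1 - 0.9966 = 0.0034

0.0034 bits


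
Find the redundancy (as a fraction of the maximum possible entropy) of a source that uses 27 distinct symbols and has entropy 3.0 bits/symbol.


H_max = log2(K) = log2(27) = 4.7549 bits/symbol. Redundancy = 1 - H/H_max = 1 - 3.0/4.7549 = 1 - 0.6309 = 0.3691

0.3691


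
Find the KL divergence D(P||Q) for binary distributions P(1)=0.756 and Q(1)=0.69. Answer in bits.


KL = p*log2(p/q) + (1-p)*log2((1-p)/(1-q)) = 0.756*log2(0.756/0.69) + 0.244*log2(0.244/0.31) = 0.0154

0.0154 bits


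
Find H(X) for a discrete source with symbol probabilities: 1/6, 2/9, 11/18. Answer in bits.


H = -sum(p_i * log2(p_i)). Terms: -(1/6)*log2(1/6) = 0.430827; -(2/9)*log2(2/9) = 0.482206; -(11/18)*log2(11/18) = 0.434190. H = 0.430827 + 0.482206 + 0.434190 = 1.3472

1.3472 bits


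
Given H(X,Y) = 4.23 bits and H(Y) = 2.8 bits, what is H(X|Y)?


H(X|Y) = H(X,Y) - H(Y) = 4.23 - 2.8 = 1.43

1.43 bits


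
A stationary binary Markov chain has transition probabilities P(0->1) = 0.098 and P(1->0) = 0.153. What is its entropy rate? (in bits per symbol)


Stationary distribution: pi_0 = p10/(p01+p10) = 0.6096, pi_1 = 0.3904. Entropy rate H' = pi_0*H(p01) + pi_1*H(p10) = 0.6096*0.4626 + 0.3904*0.6173 = 0.523

0.523 bits/symbol


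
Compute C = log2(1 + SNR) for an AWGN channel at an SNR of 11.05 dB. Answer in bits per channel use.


SNR_linear = 10^(11.05/10) = 12.735; C = log2(1 + SNR_linear) = log2(1 + 12.735) = 3.7798

3.7798 bits/channel use


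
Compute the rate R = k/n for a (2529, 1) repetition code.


Rate = k/n = 1/2529

1/2529


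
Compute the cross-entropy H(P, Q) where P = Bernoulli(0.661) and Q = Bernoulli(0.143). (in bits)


H(P,Q) = -p*log2(q) - (1-p)*log2(1-q). -0.661*log2(0.143) = 1.854708; -0.339*log2(0.857) = 0.075473. H(P,Q) = 1.854708 + 0.075473 = 1.9302

1.9302 bits


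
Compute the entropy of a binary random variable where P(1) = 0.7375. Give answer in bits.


H = -p*log2(p) - (1-p)*log2(1-p). -0.7375*log2(0.7375) = 0.323973; -0.2625*log2(0.2625) = 0.506523. H = 0.323973 + 0.506523 = 0.8305

0.8305 bits


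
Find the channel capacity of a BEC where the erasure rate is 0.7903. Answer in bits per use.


C = 1 - epsilon = 1 - 0.7903 = 0.2097

0.2097 bits


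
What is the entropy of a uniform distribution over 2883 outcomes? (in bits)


H = log2(n) = log2(2883) = 11.4934

11.4934 bits


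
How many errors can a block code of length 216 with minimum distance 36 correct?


Correction capability = floor((d-1)/2) = floor((36-1)/2) = 17

17 errors


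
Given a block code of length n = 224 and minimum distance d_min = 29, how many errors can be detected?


Detection capability = d_min - 1 = 29 - 1 = 28

28 errors


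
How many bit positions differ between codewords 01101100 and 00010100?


Count differing positions: . ^ ^ ^ ^ . . . = 4 differences

4


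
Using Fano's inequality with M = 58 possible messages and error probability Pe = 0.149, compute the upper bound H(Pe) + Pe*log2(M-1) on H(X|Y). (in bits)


H(Pe) = -Pe*log2(Pe) - (1-Pe)*log2(1-Pe) = -0.149*log2(0.149) - 0.851*log2(0.851) = 0.409246 + 0.198086 = 0.6073. Pe*log2(M-1) = 0.149*log2(57) = 0.869101. Bound = H(Pe) + Pe*log2(M-1) = 0.409246 + 0.198086 + 0.869101 = 1.4764

1.4764 bits


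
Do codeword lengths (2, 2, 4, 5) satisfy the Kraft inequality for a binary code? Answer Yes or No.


Kraft sum = sum(2^(-l_i)) = 0.5938, need <= 1. Result: satisfied (a binary prefix-free code with these lengths exists)

Yes


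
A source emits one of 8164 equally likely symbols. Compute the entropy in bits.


H = log2(n) = log2(8164) = 12.9951

12.9951 bits


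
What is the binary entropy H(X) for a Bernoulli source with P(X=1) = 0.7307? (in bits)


H = -p*log2(p) - (1-p)*log2(1-p). -0.7307*log2(0.7307) = 0.330751; -0.2693*log2(0.2693) = 0.509708. H = 0.330751 + 0.509708 = 0.8405

0.8405 bits


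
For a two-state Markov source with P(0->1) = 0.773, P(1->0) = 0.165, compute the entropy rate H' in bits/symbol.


Stationary distribution: pi_0 = p10/(p01+p10) = 0.1759, pi_1 = 0.8241. Entropy rate H' = pi_0*H(p01) + pi_1*H(p10) = 0.1759*0.7727 + 0.8241*0.6461 = 0.6684

0.6684 bits/symbol


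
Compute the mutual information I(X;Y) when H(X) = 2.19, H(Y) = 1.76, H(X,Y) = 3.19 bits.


I(X;Y) = H(X) + H(Y) - H(X,Y) = 2.19 + 1.76 - 3.19 = 0.76

0.76 bits


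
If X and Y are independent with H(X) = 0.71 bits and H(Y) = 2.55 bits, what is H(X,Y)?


For independent variables, H(X,Y) = H(X) + H(Y) = 0.71 + 2.55 = 3.26

3.26 bits


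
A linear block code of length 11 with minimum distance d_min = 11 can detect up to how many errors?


Detection capability = d_min - 1 = 11 - 1 = 10

10 errors


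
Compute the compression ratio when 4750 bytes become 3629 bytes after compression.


Ratio = original / compressed = 4750 / 3629 = 1.3089

1.3089


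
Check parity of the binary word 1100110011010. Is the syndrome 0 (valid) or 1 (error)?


Syndrome = XOR of all bits = 1 XOR 1 XOR 0 XOR 0 XOR 1 XOR 1 XOR 0 XOR 0 XOR 1 XOR 1 XOR 0 XOR 1 XOR 0 = 1

1
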